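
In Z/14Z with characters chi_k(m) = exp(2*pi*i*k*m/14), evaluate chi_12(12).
chi_12(12) = zeta_14^144 = exp(4*I*pi/7)

Argument: chi_12(12) = zeta_14^(12*12) = zeta_14^144. Since zeta_14^14 = 1, this equals zeta_14^4 = exp(2*pi*i*4/14) = exp(4*I*pi/7).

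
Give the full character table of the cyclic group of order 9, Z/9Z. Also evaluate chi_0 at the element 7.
Character table of Z/9Z (irreps indexed chi_0,...,chi_8 with chi_k(m) = zeta_9^(k*m), zeta_9 = exp(2*pi*i/9)):
  irrep \ class  {0} (size 1)  {1} (size 1)    {2} (size 1)    {3} (size 1)    {4} (size 1)    {5} (size 1)    {6} (size 1)    {7} (size 1)    {8} (size 1)  
  chi_0          1             1               1               1               1               1               1               1               1             
  chi_1          1             exp(2*I*pi/9)   exp(4*I*pi/9)   exp(2*I*pi/3)   exp(8*I*pi/9)   exp(-8*I*pi/9)  exp(-2*I*pi/3)  exp(-4*I*pi/9)  exp(-2*I*pi/9)
  chi_2          1             exp(4*I*pi/9)   exp(8*I*pi/9)   exp(-2*I*pi/3)  exp(-2*I*pi/9)  exp(2*I*pi/9)   exp(2*I*pi/3)   exp(-8*I*pi/9)  exp(-4*I*pi/9)
  chi_3          1             exp(2*I*pi/3)   exp(-2*I*pi/3)  1               exp(2*I*pi/3)   exp(-2*I*pi/3)  1               exp(2*I*pi/3)   exp(-2*I*pi/3)
  chi_4          1             exp(8*I*pi/9)   exp(-2*I*pi/9)  exp(2*I*pi/3)   exp(-4*I*pi/9)  exp(4*I*pi/9)   exp(-2*I*pi/3)  exp(2*I*pi/9)   exp(-8*I*pi/9)
  chi_5          1             exp(-8*I*pi/9)  exp(2*I*pi/9)   exp(-2*I*pi/3)  exp(4*I*pi/9)   exp(-4*I*pi/9)  exp(2*I*pi/3)   exp(-2*I*pi/9)  exp(8*I*pi/9) 
  chi_6          1             exp(-2*I*pi/3)  exp(2*I*pi/3)   1               exp(-2*I*pi/3)  exp(2*I*pi/3)   1               exp(-2*I*pi/3)  exp(2*I*pi/3) 
  chi_7          1             exp(-4*I*pi/9)  exp(-8*I*pi/9)  exp(2*I*pi/3)   exp(2*I*pi/9)   exp(-2*I*pi/9)  exp(-2*I*pi/3)  exp(8*I*pi/9)   exp(4*I*pi/9) 
  chi_8          1             exp(-2*I*pi/9)  exp(-4*I*pi/9)  exp(-2*I*pi/3)  exp(-8*I*pi/9)  exp(8*I*pi/9)   exp(2*I*pi/3)   exp(4*I*pi/9)   exp(2*I*pi/9) 

Spot check: chi_0(7) = zeta_9^(0*7) = zeta_9^0 = 1.

Why: Z/9Z is abelian, so all 9 irreducible complex representations are 1-dimensional. They are given by chi_k(m) = zeta_9^(k*m) for k = 0,...,8. Row orthogonality: sum_m chi_k(m) conj(chi_l(m)) = 9 * [k = l].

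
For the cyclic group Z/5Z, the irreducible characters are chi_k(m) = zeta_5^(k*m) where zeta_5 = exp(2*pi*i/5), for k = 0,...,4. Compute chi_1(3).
chi_1(3) = zeta_5^3 = exp(-4*I*pi/5)

chi_1(3) = zeta_5^(1*3) = zeta_5^3. Since zeta_5^5 = 1, this equals zeta_5^3 = exp(2*pi*i*3/5) = exp(-4*I*pi/5).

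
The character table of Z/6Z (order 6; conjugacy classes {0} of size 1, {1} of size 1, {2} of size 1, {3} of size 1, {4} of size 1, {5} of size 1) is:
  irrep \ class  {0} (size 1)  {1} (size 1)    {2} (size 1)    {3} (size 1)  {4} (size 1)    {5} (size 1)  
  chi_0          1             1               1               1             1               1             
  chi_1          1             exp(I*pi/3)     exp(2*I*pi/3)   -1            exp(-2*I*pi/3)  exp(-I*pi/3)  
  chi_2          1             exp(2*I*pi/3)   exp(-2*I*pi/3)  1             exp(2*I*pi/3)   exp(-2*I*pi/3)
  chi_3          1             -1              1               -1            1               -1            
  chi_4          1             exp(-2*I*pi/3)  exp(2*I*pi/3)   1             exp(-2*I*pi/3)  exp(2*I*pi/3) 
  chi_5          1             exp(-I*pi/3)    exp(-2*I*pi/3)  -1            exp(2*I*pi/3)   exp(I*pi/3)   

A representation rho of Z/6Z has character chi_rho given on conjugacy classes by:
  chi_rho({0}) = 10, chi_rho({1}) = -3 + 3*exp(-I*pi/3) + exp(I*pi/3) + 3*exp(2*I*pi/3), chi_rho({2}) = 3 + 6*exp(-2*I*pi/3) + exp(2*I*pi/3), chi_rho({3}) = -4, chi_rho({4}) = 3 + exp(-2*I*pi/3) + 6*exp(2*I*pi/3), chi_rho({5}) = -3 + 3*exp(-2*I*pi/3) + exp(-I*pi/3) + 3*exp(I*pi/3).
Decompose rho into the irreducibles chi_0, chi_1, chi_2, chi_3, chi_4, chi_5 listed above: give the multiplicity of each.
Multiplicities: chi_0: 0, chi_1: 1, chi_2: 3, chi_3: 3, chi_4: 0, chi_5: 3.

Use <chi_rho, chi> = (1/|G|) sum_C |C| * chi_rho(C) * conj(chi(C)) with |G| = 6 for each irreducible chi in the table:
  <chi_rho, chi_0> = (1/6)[1*(10)*conj(1) + 1*(-3 + 3*exp(-I*pi/3) + exp(I*pi/3) + 3*exp(2*I*pi/3))*conj(1) + 1*(3 + 6*exp(-2*I*pi/3) + exp(2*I*pi/3))*conj(1) + 1*(-4)*conj(1) + 1*(3 + exp(-2*I*pi/3) + 6*exp(2*I*pi/3))*conj(1) + 1*(-3 + 3*exp(-2*I*pi/3) + exp(-I*pi/3) + 3*exp(I*pi/3))*conj(1)]
      = (1/6)[(10) + (-3 + 3*exp(-I*pi/3) + exp(I*pi/3) + 3*exp(2*I*pi/3)) + (3 + 6*exp(-2*I*pi/3) + exp(2*I*pi/3)) + (-4) + (3 + exp(-2*I*pi/3) + 6*exp(2*I*pi/3)) + (-3 + 3*exp(-2*I*pi/3) + exp(-I*pi/3) + 3*exp(I*pi/3))] = 0/6 = 0
  <chi_rho, chi_1> = (1/6)[1*(10)*conj(1) + 1*(-3 + 3*exp(-I*pi/3) + exp(I*pi/3) + 3*exp(2*I*pi/3))*conj(exp(I*pi/3)) + 1*(3 + 6*exp(-2*I*pi/3) + exp(2*I*pi/3))*conj(exp(2*I*pi/3)) + 1*(-4)*conj(-1) + 1*(3 + exp(-2*I*pi/3) + 6*exp(2*I*pi/3))*conj(exp(-2*I*pi/3)) + 1*(-3 + 3*exp(-2*I*pi/3) + exp(-I*pi/3) + 3*exp(I*pi/3))*conj(exp(-I*pi/3))]
      = (1/6)[(10) + (1 + 3*exp(-2*I*pi/3) - 3*exp(-I*pi/3) + 3*exp(I*pi/3)) + (1 + 3*exp(-2*I*pi/3) + 6*exp(2*I*pi/3)) + (4) + (1 + 6*exp(-2*I*pi/3) + 3*exp(2*I*pi/3)) + (1 - 3*exp(I*pi/3) + 3*exp(-I*pi/3) + 3*exp(2*I*pi/3))] = 6/6 = 1
  <chi_rho, chi_2> = (1/6)[1*(10)*conj(1) + 1*(-3 + 3*exp(-I*pi/3) + exp(I*pi/3) + 3*exp(2*I*pi/3))*conj(exp(2*I*pi/3)) + 1*(3 + 6*exp(-2*I*pi/3) + exp(2*I*pi/3))*conj(exp(-2*I*pi/3)) + 1*(-4)*conj(1) + 1*(3 + exp(-2*I*pi/3) + 6*exp(2*I*pi/3))*conj(exp(2*I*pi/3)) + 1*(-3 + 3*exp(-2*I*pi/3) + exp(-I*pi/3) + 3*exp(I*pi/3))*conj(exp(-2*I*pi/3))]
      = (1/6)[(10) + (exp(-I*pi/3) - 3*exp(-2*I*pi/3)) + (6 + exp(-2*I*pi/3) + 3*exp(2*I*pi/3)) + (-4) + (6 + 3*exp(-2*I*pi/3) + exp(2*I*pi/3)) + (-3*exp(2*I*pi/3) + exp(I*pi/3))] = 18/6 = 3
  <chi_rho, chi_3> = (1/6)[1*(10)*conj(1) + 1*(-3 + 3*exp(-I*pi/3) + exp(I*pi/3) + 3*exp(2*I*pi/3))*conj(-1) + 1*(3 + 6*exp(-2*I*pi/3) + exp(2*I*pi/3))*conj(1) + 1*(-4)*conj(-1) + 1*(3 + exp(-2*I*pi/3) + 6*exp(2*I*pi/3))*conj(1) + 1*(-3 + 3*exp(-2*I*pi/3) + exp(-I*pi/3) + 3*exp(I*pi/3))*conj(-1)]
      = (1/6)[(10) + (3 - 3*exp(2*I*pi/3) - exp(I*pi/3) - 3*exp(-I*pi/3)) + (3 + 6*exp(-2*I*pi/3) + exp(2*I*pi/3)) + (4) + (3 + exp(-2*I*pi/3) + 6*exp(2*I*pi/3)) + (3 - 3*exp(I*pi/3) - exp(-I*pi/3) - 3*exp(-2*I*pi/3))] = 18/6 = 3
  <chi_rho, chi_4> = (1/6)[1*(10)*conj(1) + 1*(-3 + 3*exp(-I*pi/3) + exp(I*pi/3) + 3*exp(2*I*pi/3))*conj(exp(-2*I*pi/3)) + 1*(3 + 6*exp(-2*I*pi/3) + exp(2*I*pi/3))*conj(exp(2*I*pi/3)) + 1*(-4)*conj(1) + 1*(3 + exp(-2*I*pi/3) + 6*exp(2*I*pi/3))*conj(exp(-2*I*pi/3)) + 1*(-3 + 3*exp(-2*I*pi/3) + exp(-I*pi/3) + 3*exp(I*pi/3))*conj(exp(2*I*pi/3))]
      = (1/6)[(10) + (-1 + 3*exp(-2*I*pi/3) - 3*exp(2*I*pi/3) + 3*exp(I*pi/3)) + (1 + 3*exp(-2*I*pi/3) + 6*exp(2*I*pi/3)) + (-4) + (1 + 6*exp(-2*I*pi/3) + 3*exp(2*I*pi/3)) + (-1 + 3*exp(-I*pi/3) + 3*exp(2*I*pi/3) - 3*exp(-2*I*pi/3))] = 0/6 = 0
  <chi_rho, chi_5> = (1/6)[1*(10)*conj(1) + 1*(-3 + 3*exp(-I*pi/3) + exp(I*pi/3) + 3*exp(2*I*pi/3))*conj(exp(-I*pi/3)) + 1*(3 + 6*exp(-2*I*pi/3) + exp(2*I*pi/3))*conj(exp(-2*I*pi/3)) + 1*(-4)*conj(-1) + 1*(3 + exp(-2*I*pi/3) + 6*exp(2*I*pi/3))*conj(exp(2*I*pi/3)) + 1*(-3 + 3*exp(-2*I*pi/3) + exp(-I*pi/3) + 3*exp(I*pi/3))*conj(exp(I*pi/3))]
      = (1/6)[(10) + (-3*exp(I*pi/3) + exp(2*I*pi/3)) + (6 + exp(-2*I*pi/3) + 3*exp(2*I*pi/3)) + (4) + (6 + 3*exp(-2*I*pi/3) + exp(2*I*pi/3)) + (exp(-2*I*pi/3) - 3*exp(-I*pi/3))] = 18/6 = 3
(Exp terms are combined using exp(i*s)*conj(exp(i*t)) = exp(i*(s-t)), and sums of them are collapsed using the identity that for every m > 1 the m distinct m-th roots of unity sum to 0, e.g. 1 + exp(2*I*pi/3) + exp(-2*I*pi/3) = 0.)
Dimension check: dim(rho) = sum (mult * dim) = 0*1 + 1*1 + 3*1 + 3*1 + 0*1 + 3*1 = 10 = chi_rho(e) = 10.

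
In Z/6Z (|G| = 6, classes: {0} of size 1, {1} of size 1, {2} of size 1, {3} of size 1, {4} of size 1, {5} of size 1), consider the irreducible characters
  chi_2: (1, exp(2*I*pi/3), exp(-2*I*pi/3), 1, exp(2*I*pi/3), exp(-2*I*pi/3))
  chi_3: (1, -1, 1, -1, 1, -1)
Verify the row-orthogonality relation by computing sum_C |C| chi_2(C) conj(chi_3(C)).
Sum = 0; so <chi_2, chi_3> = 0 (distinct irreducibles are orthogonal).

Compute term by term over conjugacy classes (|C| * chi_2(C) * conj(chi_3(C))):
  1*(1)*conj(1) + 1*(exp(2*I*pi/3))*conj(-1) + 1*(exp(-2*I*pi/3))*conj(1) + 1*(1)*conj(-1) + 1*(exp(2*I*pi/3))*conj(1) + 1*(exp(-2*I*pi/3))*conj(-1)
  = (1) + (-exp(2*I*pi/3)) + (exp(-2*I*pi/3)) + (-1) + (exp(2*I*pi/3)) + (-exp(-2*I*pi/3))
  = 0.
(Exp terms are combined using exp(i*s)*conj(exp(i*t)) = exp(i*(s-t)), and sums of them are collapsed using the identity that for every m > 1 the m distinct m-th roots of unity sum to 0, e.g. 1 + exp(2*I*pi/3) + exp(-2*I*pi/3) = 0.)
Dividing by |G| = 6 gives 0/6 = 0, matching the row-orthogonality relation <chi_2, chi_3> = [chi_2 = chi_3].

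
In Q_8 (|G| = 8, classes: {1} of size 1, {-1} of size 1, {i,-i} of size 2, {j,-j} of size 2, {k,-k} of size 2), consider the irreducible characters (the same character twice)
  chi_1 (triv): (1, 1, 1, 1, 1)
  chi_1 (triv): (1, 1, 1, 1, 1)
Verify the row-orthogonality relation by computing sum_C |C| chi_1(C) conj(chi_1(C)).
Sum = 8 = |G| = 8; so <chi_1, chi_1> = 1 (norm-1 confirms irreducibility).

Argument: Compute term by term over conjugacy classes (|C| * chi_1(C) * conj(chi_1(C))):
  1*(1)*conj(1) + 1*(1)*conj(1) + 2*(1)*conj(1) + 2*(1)*conj(1) + 2*(1)*conj(1)
  = (1) + (1) + (2) + (2) + (2)
  = 8.
Dividing by |G| = 8 gives 8/8 = 1, matching the row-orthogonality relation <chi_1, chi_1> = [chi_1 = chi_1].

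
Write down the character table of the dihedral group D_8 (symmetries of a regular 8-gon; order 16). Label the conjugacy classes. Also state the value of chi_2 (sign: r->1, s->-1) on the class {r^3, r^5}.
Conjugacy classes: {e} of size 1, {r^4} of size 1, {r^1, r^7} of size 2, {r^2, r^6} of size 2, {r^3, r^5} of size 2, {s, sr^2, ...} of size 4, {sr, sr^3, ...} of size 4.
Character table:
  irrep \ class              {e} (size 1)  {r^4} (size 1)  {r^1, r^7} (size 2)  {r^2, r^6} (size 2)  {r^3, r^5} (size 2)  {s, sr^2, ...} (size 4)  {sr, sr^3, ...} (size 4)
  chi_1 (triv)               1             1               1                    1                    1                    1                        1                       
  chi_2 (sign: r->1, s->-1)  1             1               1                    1                    1                    -1                       -1                      
  chi_3 (r->-1, s->1)        1             1               -1                   1                    -1                   1                        -1                      
  chi_4 (r->-1, s->-1)       1             1               -1                   1                    -1                   -1                       1                       
  chi_5 (2d, j=1)            2             -2              sqrt(2)              0                    -sqrt(2)             0                        0                       
  chi_6 (2d, j=2)            2             2               0                    -2                   0                    0                        0                       
  chi_7 (2d, j=3)            2             -2              -sqrt(2)             0                    sqrt(2)              0                        0                       

Spot check: chi_2 (sign: r->1, s->-1) on {r^3, r^5} = 1.

Working: D_8 has order 2*8 = 16 with 7 conjugacy classes, hence 7 irreducibles. Sum of squared dims 1 + 1 + 1 + 1 + 4 + 4 + 4 = 16 = |G|. Linear characters come from the abelianisation; the 2-dimensional irreps have character r^k -> 2*cos(2*pi*j*k/8), reflections -> 0.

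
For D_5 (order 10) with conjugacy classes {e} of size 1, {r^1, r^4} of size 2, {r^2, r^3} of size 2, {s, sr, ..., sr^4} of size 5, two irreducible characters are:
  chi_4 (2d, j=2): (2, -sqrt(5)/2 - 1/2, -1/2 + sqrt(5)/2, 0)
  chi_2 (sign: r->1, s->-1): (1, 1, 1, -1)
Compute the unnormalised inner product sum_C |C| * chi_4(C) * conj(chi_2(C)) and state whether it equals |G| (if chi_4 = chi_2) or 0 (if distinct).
Sum = 0; so <chi_4, chi_2> = 0 (distinct irreducibles are orthogonal).

Working: Compute term by term over conjugacy classes (|C| * chi_4(C) * conj(chi_2(C))):
  1*(2)*conj(1) + 2*(-sqrt(5)/2 - 1/2)*conj(1) + 2*(-1/2 + sqrt(5)/2)*conj(1) + 5*(0)*conj(-1)
  = (2) + (-sqrt(5) - 1) + (-1 + sqrt(5)) + (0)
  = 0.
Dividing by |G| = 10 gives 0/10 = 0, matching the row-orthogonality relation <chi_4, chi_2> = [chi_4 = chi_2].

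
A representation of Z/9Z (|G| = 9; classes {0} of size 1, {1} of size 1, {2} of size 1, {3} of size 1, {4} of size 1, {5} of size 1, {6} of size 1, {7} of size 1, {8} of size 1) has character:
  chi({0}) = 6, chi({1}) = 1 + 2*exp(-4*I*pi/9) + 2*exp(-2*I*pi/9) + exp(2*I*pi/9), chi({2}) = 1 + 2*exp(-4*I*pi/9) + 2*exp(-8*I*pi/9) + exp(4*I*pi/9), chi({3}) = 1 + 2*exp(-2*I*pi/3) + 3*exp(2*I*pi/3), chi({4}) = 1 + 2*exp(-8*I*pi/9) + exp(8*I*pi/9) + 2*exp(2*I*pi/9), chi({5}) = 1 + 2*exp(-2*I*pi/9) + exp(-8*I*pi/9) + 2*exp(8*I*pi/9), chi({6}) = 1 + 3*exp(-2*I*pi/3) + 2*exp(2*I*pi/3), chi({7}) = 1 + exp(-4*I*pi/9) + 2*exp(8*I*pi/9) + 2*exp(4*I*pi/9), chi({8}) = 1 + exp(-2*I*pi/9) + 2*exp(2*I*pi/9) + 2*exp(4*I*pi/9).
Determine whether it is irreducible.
Not irreducible (reducible): <chi, chi> = 10 > 1.

Justification: <chi, chi> = (1/|G|) sum_C |C| * |chi(C)|^2 = (1/9)[1*|6|^2 + 1*|1 + 2*exp(-4*I*pi/9) + 2*exp(-2*I*pi/9) + exp(2*I*pi/9)|^2 + 1*|1 + 2*exp(-4*I*pi/9) + 2*exp(-8*I*pi/9) + exp(4*I*pi/9)|^2 + 1*|1 + 2*exp(-2*I*pi/3) + 3*exp(2*I*pi/3)|^2 + 1*|1 + 2*exp(-8*I*pi/9) + exp(8*I*pi/9) + 2*exp(2*I*pi/9)|^2 + 1*|1 + 2*exp(-2*I*pi/9) + exp(-8*I*pi/9) + 2*exp(8*I*pi/9)|^2 + 1*|1 + 3*exp(-2*I*pi/3) + 2*exp(2*I*pi/3)|^2 + 1*|1 + exp(-4*I*pi/9) + 2*exp(8*I*pi/9) + 2*exp(4*I*pi/9)|^2 + 1*|1 + exp(-2*I*pi/9) + 2*exp(2*I*pi/9) + 2*exp(4*I*pi/9)|^2]
  = (1/9)[(36) + (10 + 7*exp(-2*I*pi/9) + 4*exp(-4*I*pi/9) + 2*exp(-2*I*pi/3) + 2*exp(2*I*pi/3) + 4*exp(4*I*pi/9) + 7*exp(2*I*pi/9)) + (10 + 7*exp(-4*I*pi/9) + 2*exp(-2*I*pi/3) + 4*exp(-8*I*pi/9) + 4*exp(8*I*pi/9) + 2*exp(2*I*pi/3) + 7*exp(4*I*pi/9)) + (3) + (10 + 4*exp(-2*I*pi/9) + 7*exp(-8*I*pi/9) + 2*exp(-2*I*pi/3) + 2*exp(2*I*pi/3) + 7*exp(8*I*pi/9) + 4*exp(2*I*pi/9)) + (10 + 4*exp(-2*I*pi/9) + 7*exp(-8*I*pi/9) + 2*exp(-2*I*pi/3) + 2*exp(2*I*pi/3) + 7*exp(8*I*pi/9) + 4*exp(2*I*pi/9)) + (3) + (10 + 7*exp(-4*I*pi/9) + 2*exp(-2*I*pi/3) + 4*exp(-8*I*pi/9) + 4*exp(8*I*pi/9) + 2*exp(2*I*pi/3) + 7*exp(4*I*pi/9)) + (10 + 7*exp(-2*I*pi/9) + 4*exp(-4*I*pi/9) + 2*exp(-2*I*pi/3) + 2*exp(2*I*pi/3) + 4*exp(4*I*pi/9) + 7*exp(2*I*pi/9))] = 90/9 = 10.
(Exp terms are combined using exp(i*s)*conj(exp(i*t)) = exp(i*(s-t)), and sums of them are collapsed using the identity that for every m > 1 the m distinct m-th roots of unity sum to 0, e.g. 1 + exp(2*I*pi/3) + exp(-2*I*pi/3) = 0.)
A character is irreducible iff <chi, chi> = 1, so this representation is reducible.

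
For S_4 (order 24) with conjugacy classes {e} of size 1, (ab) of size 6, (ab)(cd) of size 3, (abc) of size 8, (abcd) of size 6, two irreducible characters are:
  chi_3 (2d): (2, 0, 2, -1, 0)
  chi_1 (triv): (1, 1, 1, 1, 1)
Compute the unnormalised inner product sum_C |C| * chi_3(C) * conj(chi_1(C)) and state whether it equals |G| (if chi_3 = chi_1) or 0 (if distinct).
Sum = 0; so <chi_3, chi_1> = 0 (distinct irreducibles are orthogonal).

Details: Compute term by term over conjugacy classes (|C| * chi_3(C) * conj(chi_1(C))):
  1*(2)*conj(1) + 6*(0)*conj(1) + 3*(2)*conj(1) + 8*(-1)*conj(1) + 6*(0)*conj(1)
  = (2) + (0) + (6) + (-8) + (0)
  = 0.
Dividing by |G| = 24 gives 0/24 = 0, matching the row-orthogonality relation <chi_3, chi_1> = [chi_3 = chi_1].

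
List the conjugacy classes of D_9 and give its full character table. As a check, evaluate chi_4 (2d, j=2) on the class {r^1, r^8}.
Conjugacy classes: {e} of size 1, {r^1, r^8} of size 2, {r^2, r^7} of size 2, {r^3, r^6} of size 2, {r^4, r^5} of size 2, {s, sr, ..., sr^8} of size 9.
Character table:
  irrep \ class              {e} (size 1)  {r^1, r^8} (size 2)  {r^2, r^7} (size 2)  {r^3, r^6} (size 2)  {r^4, r^5} (size 2)  {s, sr, ..., sr^8} (size 9)
  chi_1 (triv)               1             1                    1                    1                    1                    1                          
  chi_2 (sign: r->1, s->-1)  1             1                    1                    1                    1                    -1                         
  chi_3 (2d, j=1)            2             2*cos(2*pi/9)        2*cos(4*pi/9)        -1                   -2*cos(pi/9)         0                          
  chi_4 (2d, j=2)            2             2*cos(4*pi/9)        -2*cos(pi/9)         -1                   2*cos(2*pi/9)        0                          
  chi_5 (2d, j=3)            2             -1                   -1                   2                    -1                   0                          
  chi_6 (2d, j=4)            2             -2*cos(pi/9)         2*cos(2*pi/9)        -1                   2*cos(4*pi/9)        0                          

Spot check: chi_4 (2d, j=2) on {r^1, r^8} = 2*cos(4*pi/9).

D_9 has order 2*9 = 18 with 6 conjugacy classes, hence 6 irreducibles. Sum of squared dims 1 + 1 + 4 + 4 + 4 + 4 = 18 = |G|. Linear characters come from the abelianisation; the 2-dimensional irreps have character r^k -> 2*cos(2*pi*j*k/9), reflections -> 0.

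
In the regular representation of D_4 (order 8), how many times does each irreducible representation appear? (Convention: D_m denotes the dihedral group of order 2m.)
Each irreducible V_i of dimension d_i appears with multiplicity d_i, i.e. rho_reg = (direct sum over all irreducibles V_i) d_i V_i. The irreducible dimensions for D_4 are 1, 1, 1, 1, 2: 4 irreducibles of dimension 1, each with multiplicity 1; 1 irreducible of dimension 2, with multiplicity 2. Total dimension 4*1*1 + 1*2*2 = 8 = |G|.

Solution. General theorem: in the regular representation of a finite group G, each irreducible appears with multiplicity equal to its dimension. Check: dim(rho_reg) = sum d_i^2 = 1 + 1 + 1 + 1 + 4 = 8 = |G|.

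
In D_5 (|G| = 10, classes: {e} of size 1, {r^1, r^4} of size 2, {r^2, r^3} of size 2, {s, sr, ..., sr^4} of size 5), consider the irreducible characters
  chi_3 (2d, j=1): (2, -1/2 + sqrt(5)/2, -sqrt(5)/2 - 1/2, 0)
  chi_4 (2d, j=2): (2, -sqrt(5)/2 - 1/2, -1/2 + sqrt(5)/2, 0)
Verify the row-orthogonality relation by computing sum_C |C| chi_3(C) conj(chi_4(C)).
Sum = 0; so <chi_3, chi_4> = 0 (distinct irreducibles are orthogonal).

Proof sketch: Compute term by term over conjugacy classes (|C| * chi_3(C) * conj(chi_4(C))):
  1*(2)*conj(2) + 2*(-1/2 + sqrt(5)/2)*conj(-sqrt(5)/2 - 1/2) + 2*(-sqrt(5)/2 - 1/2)*conj(-1/2 + sqrt(5)/2) + 5*(0)*conj(0)
  = (4) + (-2) + (-2) + (0)
  = 0.
Dividing by |G| = 10 gives 0/10 = 0, matching the row-orthogonality relation <chi_3, chi_4> = [chi_3 = chi_4].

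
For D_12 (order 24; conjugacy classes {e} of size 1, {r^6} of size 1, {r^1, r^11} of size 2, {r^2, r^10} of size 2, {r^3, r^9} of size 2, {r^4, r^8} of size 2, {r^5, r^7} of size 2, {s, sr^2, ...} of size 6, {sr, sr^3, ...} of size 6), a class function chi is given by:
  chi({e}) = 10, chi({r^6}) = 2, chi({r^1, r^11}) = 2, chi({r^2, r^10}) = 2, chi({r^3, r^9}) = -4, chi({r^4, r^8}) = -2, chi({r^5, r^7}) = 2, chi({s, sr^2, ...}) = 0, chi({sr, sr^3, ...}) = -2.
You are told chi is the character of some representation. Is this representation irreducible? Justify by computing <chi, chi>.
Not irreducible (reducible): <chi, chi> = 8 > 1.

Argument: <chi, chi> = (1/|G|) sum_C |C| * |chi(C)|^2 = (1/24)[1*|10|^2 + 1*|2|^2 + 2*|2|^2 + 2*|2|^2 + 2*|-4|^2 + 2*|-2|^2 + 2*|2|^2 + 6*|0|^2 + 6*|-2|^2]
  = (1/24)[(100) + (4) + (8) + (8) + (32) + (8) + (8) + (0) + (24)] = 192/24 = 8.
A character is irreducible iff <chi, chi> = 1, so this representation is reducible.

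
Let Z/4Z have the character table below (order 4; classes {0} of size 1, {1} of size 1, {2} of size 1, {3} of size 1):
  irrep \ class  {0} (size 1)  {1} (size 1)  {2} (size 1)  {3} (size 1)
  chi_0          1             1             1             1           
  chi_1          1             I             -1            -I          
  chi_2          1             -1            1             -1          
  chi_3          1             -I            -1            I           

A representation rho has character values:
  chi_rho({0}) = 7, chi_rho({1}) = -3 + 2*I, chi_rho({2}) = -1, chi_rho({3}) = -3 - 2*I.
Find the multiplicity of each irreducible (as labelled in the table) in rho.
Multiplicities: chi_0: 0, chi_1: 3, chi_2: 3, chi_3: 1.

Explanation: Use <chi_rho, chi> = (1/|G|) sum_C |C| * chi_rho(C) * conj(chi(C)) with |G| = 4 for each irreducible chi in the table:
  <chi_rho, chi_0> = (1/4)[1*(7)*conj(1) + 1*(-3 + 2*I)*conj(1) + 1*(-1)*conj(1) + 1*(-3 - 2*I)*conj(1)]
      = (1/4)[(7) + (-3 + 2*I) + (-1) + (-3 - 2*I)] = 0/4 = 0
  <chi_rho, chi_1> = (1/4)[1*(7)*conj(1) + 1*(-3 + 2*I)*conj(I) + 1*(-1)*conj(-1) + 1*(-3 - 2*I)*conj(-I)]
      = (1/4)[(7) + (2 + 3*I) + (1) + (2 - 3*I)] = 12/4 = 3
  <chi_rho, chi_2> = (1/4)[1*(7)*conj(1) + 1*(-3 + 2*I)*conj(-1) + 1*(-1)*conj(1) + 1*(-3 - 2*I)*conj(-1)]
      = (1/4)[(7) + (3 - 2*I) + (-1) + (3 + 2*I)] = 12/4 = 3
  <chi_rho, chi_3> = (1/4)[1*(7)*conj(1) + 1*(-3 + 2*I)*conj(-I) + 1*(-1)*conj(-1) + 1*(-3 - 2*I)*conj(I)]
      = (1/4)[(7) + (-2 - 3*I) + (1) + (-2 + 3*I)] = 4/4 = 1
(Exp terms are combined using exp(i*s)*conj(exp(i*t)) = exp(i*(s-t)), and sums of them are collapsed using the identity that for every m > 1 the m distinct m-th roots of unity sum to 0, e.g. 1 + exp(2*I*pi/3) + exp(-2*I*pi/3) = 0.)
Dimension check: dim(rho) = sum (mult * dim) = 0*1 + 3*1 + 3*1 + 1*1 = 7 = chi_rho(e) = 7.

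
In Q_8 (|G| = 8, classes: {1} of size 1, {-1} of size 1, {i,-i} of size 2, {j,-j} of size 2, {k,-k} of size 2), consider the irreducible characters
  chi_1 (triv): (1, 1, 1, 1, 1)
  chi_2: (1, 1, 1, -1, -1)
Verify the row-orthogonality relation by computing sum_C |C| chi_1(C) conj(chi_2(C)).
Sum = 0; so <chi_1, chi_2> = 0 (distinct irreducibles are orthogonal).

Solution. Compute term by term over conjugacy classes (|C| * chi_1(C) * conj(chi_2(C))):
  1*(1)*conj(1) + 1*(1)*conj(1) + 2*(1)*conj(1) + 2*(1)*conj(-1) + 2*(1)*conj(-1)
  = (1) + (1) + (2) + (-2) + (-2)
  = 0.
Dividing by |G| = 8 gives 0/8 = 0, matching the row-orthogonality relation <chi_1, chi_2> = [chi_1 = chi_2].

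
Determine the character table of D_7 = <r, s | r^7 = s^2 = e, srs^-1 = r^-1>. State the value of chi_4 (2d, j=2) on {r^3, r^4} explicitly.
Conjugacy classes: {e} of size 1, {r^1, r^6} of size 2, {r^2, r^5} of size 2, {r^3, r^4} of size 2, {s, sr, ..., sr^6} of size 7.
Character table:
  irrep \ class              {e} (size 1)  {r^1, r^6} (size 2)  {r^2, r^5} (size 2)  {r^3, r^4} (size 2)  {s, sr, ..., sr^6} (size 7)
  chi_1 (triv)               1             1                    1                    1                    1                          
  chi_2 (sign: r->1, s->-1)  1             1                    1                    1                    -1                         
  chi_3 (2d, j=1)            2             2*cos(2*pi/7)        -2*cos(3*pi/7)       -2*cos(pi/7)         0                          
  chi_4 (2d, j=2)            2             -2*cos(3*pi/7)       -2*cos(pi/7)         2*cos(2*pi/7)        0                          
  chi_5 (2d, j=3)            2             -2*cos(pi/7)         2*cos(2*pi/7)        -2*cos(3*pi/7)       0                          

Spot check: chi_4 (2d, j=2) on {r^3, r^4} = 2*cos(2*pi/7).

Proof sketch: D_7 has order 2*7 = 14 with 5 conjugacy classes, hence 5 irreducibles. Sum of squared dims 1 + 1 + 4 + 4 + 4 = 14 = |G|. Linear characters come from the abelianisation; the 2-dimensional irreps have character r^k -> 2*cos(2*pi*j*k/7), reflections -> 0.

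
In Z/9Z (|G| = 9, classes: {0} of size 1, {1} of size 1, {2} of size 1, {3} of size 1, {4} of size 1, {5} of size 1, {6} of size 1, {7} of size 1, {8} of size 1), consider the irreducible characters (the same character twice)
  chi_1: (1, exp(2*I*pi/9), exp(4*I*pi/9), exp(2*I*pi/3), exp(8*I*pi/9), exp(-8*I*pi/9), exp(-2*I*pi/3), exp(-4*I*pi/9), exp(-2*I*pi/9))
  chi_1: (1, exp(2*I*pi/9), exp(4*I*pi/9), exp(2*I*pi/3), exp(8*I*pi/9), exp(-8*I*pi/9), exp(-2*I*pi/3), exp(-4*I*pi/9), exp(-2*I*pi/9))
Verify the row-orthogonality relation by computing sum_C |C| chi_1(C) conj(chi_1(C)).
Sum = 9 = |G| = 9; so <chi_1, chi_1> = 1 (norm-1 confirms irreducibility).

Justification: Compute term by term over conjugacy classes (|C| * chi_1(C) * conj(chi_1(C))):
  1*(1)*conj(1) + 1*(exp(2*I*pi/9))*conj(exp(2*I*pi/9)) + 1*(exp(4*I*pi/9))*conj(exp(4*I*pi/9)) + 1*(exp(2*I*pi/3))*conj(exp(2*I*pi/3)) + 1*(exp(8*I*pi/9))*conj(exp(8*I*pi/9)) + 1*(exp(-8*I*pi/9))*conj(exp(-8*I*pi/9)) + 1*(exp(-2*I*pi/3))*conj(exp(-2*I*pi/3)) + 1*(exp(-4*I*pi/9))*conj(exp(-4*I*pi/9)) + 1*(exp(-2*I*pi/9))*conj(exp(-2*I*pi/9))
  = (1) + (1) + (1) + (1) + (1) + (1) + (1) + (1) + (1)
  = 9.
(Exp terms are combined using exp(i*s)*conj(exp(i*t)) = exp(i*(s-t)), and sums of them are collapsed using the identity that for every m > 1 the m distinct m-th roots of unity sum to 0, e.g. 1 + exp(2*I*pi/3) + exp(-2*I*pi/3) = 0.)
Dividing by |G| = 9 gives 9/9 = 1, matching the row-orthogonality relation <chi_1, chi_1> = [chi_1 = chi_1].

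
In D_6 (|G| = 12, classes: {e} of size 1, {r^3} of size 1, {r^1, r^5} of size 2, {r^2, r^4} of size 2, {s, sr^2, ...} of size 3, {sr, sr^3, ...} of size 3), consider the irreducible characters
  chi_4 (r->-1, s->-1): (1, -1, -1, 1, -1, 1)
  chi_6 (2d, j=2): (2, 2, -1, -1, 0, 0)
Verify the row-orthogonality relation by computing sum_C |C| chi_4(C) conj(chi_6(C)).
Sum = 0; so <chi_4, chi_6> = 0 (distinct irreducibles are orthogonal).

Justification: Compute term by term over conjugacy classes (|C| * chi_4(C) * conj(chi_6(C))):
  1*(1)*conj(2) + 1*(-1)*conj(2) + 2*(-1)*conj(-1) + 2*(1)*conj(-1) + 3*(-1)*conj(0) + 3*(1)*conj(0)
  = (2) + (-2) + (2) + (-2) + (0) + (0)
  = 0.
Dividing by |G| = 12 gives 0/12 = 0, matching the row-orthogonality relation <chi_4, chi_6> = [chi_4 = chi_6].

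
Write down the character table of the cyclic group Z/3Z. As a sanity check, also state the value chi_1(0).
Character table of Z/3Z (irreps indexed chi_0,...,chi_2 with chi_k(m) = zeta_3^(k*m), zeta_3 = exp(2*pi*i/3)):
  irrep \ class  {0} (size 1)  {1} (size 1)    {2} (size 1)  
  chi_0          1             1               1             
  chi_1          1             exp(2*I*pi/3)   exp(-2*I*pi/3)
  chi_2          1             exp(-2*I*pi/3)  exp(2*I*pi/3) 

Spot check: chi_1(0) = zeta_3^(1*0) = zeta_3^0 = 1.

Working: Z/3Z is abelian, so all 3 irreducible complex representations are 1-dimensional. They are given by chi_k(m) = zeta_3^(k*m) for k = 0,...,2. Row orthogonality: sum_m chi_k(m) conj(chi_l(m)) = 3 * [k = l].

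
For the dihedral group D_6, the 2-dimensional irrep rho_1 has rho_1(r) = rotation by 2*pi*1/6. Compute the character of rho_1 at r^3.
chi_{rho_1}(r^3) = 2*cos(2*pi*1*3/6) = -2

Argument: rho_1(r^3) is rotation by angle 2*pi*1*3/6, whose trace is 2*cos(2*pi*1*3/6) = -2.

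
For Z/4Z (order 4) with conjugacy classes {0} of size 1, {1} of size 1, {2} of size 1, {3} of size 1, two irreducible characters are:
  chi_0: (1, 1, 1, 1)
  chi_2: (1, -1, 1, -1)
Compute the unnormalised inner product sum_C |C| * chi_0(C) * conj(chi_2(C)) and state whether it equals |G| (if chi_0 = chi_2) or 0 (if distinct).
Sum = 0; so <chi_0, chi_2> = 0 (distinct irreducibles are orthogonal).

Details: Compute term by term over conjugacy classes (|C| * chi_0(C) * conj(chi_2(C))):
  1*(1)*conj(1) + 1*(1)*conj(-1) + 1*(1)*conj(1) + 1*(1)*conj(-1)
  = (1) + (-1) + (1) + (-1)
  = 0.
(Exp terms are combined using exp(i*s)*conj(exp(i*t)) = exp(i*(s-t)), and sums of them are collapsed using the identity that for every m > 1 the m distinct m-th roots of unity sum to 0, e.g. 1 + exp(2*I*pi/3) + exp(-2*I*pi/3) = 0.)
Dividing by |G| = 4 gives 0/4 = 0, matching the row-orthogonality relation <chi_0, chi_2> = [chi_0 = chi_2].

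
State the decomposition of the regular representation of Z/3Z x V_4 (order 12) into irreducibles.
Each irreducible V_i of dimension d_i appears with multiplicity d_i, i.e. rho_reg = (direct sum over all irreducibles V_i) d_i V_i. The irreducible dimensions for Z/3Z x V_4 are 1, 1, 1, 1, 1, 1, 1, 1, 1, 1, 1, 1: 12 irreducibles of dimension 1, each with multiplicity 1. Total dimension 12*1*1 = 12 = |G|.

Justification: General theorem: in the regular representation of a finite group G, each irreducible appears with multiplicity equal to its dimension. Check: dim(rho_reg) = sum d_i^2 = 1 + 1 + 1 + 1 + 1 + 1 + 1 + 1 + 1 + 1 + 1 + 1 = 12 = |G|.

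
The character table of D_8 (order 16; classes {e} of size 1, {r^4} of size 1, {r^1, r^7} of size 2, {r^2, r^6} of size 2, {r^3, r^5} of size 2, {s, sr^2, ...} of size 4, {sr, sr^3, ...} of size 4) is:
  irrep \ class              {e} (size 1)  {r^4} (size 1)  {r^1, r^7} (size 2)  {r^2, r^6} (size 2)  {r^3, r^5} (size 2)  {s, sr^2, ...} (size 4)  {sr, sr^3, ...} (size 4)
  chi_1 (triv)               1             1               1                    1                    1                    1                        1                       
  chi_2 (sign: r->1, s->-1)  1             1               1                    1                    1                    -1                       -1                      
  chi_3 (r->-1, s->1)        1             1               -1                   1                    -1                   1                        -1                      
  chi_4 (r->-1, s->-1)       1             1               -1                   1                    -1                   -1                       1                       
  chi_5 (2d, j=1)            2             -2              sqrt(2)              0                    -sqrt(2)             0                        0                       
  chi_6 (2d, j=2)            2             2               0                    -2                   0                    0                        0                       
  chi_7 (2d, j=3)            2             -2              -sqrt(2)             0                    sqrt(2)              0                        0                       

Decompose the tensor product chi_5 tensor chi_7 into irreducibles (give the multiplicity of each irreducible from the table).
chi_5 tensor chi_7 = chi_3 + chi_4 + chi_6 (all other irreducibles have multiplicity 0).

Solution. The character of a tensor product is the pointwise product (chi_5 * chi_7)(C) = chi_5(C) * chi_7(C):
  {e}: (2)*(2), {r^4}: (-2)*(-2), {r^1, r^7}: (sqrt(2))*(-sqrt(2)), {r^2, r^6}: (0)*(0), {r^3, r^5}: (-sqrt(2))*(sqrt(2)), {s, sr^2, ...}: (0)*(0), {sr, sr^3, ...}: (0)*(0)
so (chi_5 * chi_7) takes values
  {e} -> 4, {r^4} -> 4, {r^1, r^7} -> -2, {r^2, r^6} -> 0, {r^3, r^5} -> -2, {s, sr^2, ...} -> 0, {sr, sr^3, ...} -> 0.
Now take the inner product of this character with each irreducible chi from the table, <chi_5*chi_7, chi> = (1/16) sum_C |C| (chi_5*chi_7)(C) conj(chi(C)):
  <chi_5*chi_7, chi_1> = (1/16)[1*(4)*conj(1) + 1*(4)*conj(1) + 2*(-2)*conj(1) + 2*(0)*conj(1) + 2*(-2)*conj(1) + 4*(0)*conj(1) + 4*(0)*conj(1)]
      = (1/16)[(4) + (4) + (-4) + (0) + (-4) + (0) + (0)] = 0/16 = 0
  <chi_5*chi_7, chi_2> = (1/16)[1*(4)*conj(1) + 1*(4)*conj(1) + 2*(-2)*conj(1) + 2*(0)*conj(1) + 2*(-2)*conj(1) + 4*(0)*conj(-1) + 4*(0)*conj(-1)]
      = (1/16)[(4) + (4) + (-4) + (0) + (-4) + (0) + (0)] = 0/16 = 0
  <chi_5*chi_7, chi_3> = (1/16)[1*(4)*conj(1) + 1*(4)*conj(1) + 2*(-2)*conj(-1) + 2*(0)*conj(1) + 2*(-2)*conj(-1) + 4*(0)*conj(1) + 4*(0)*conj(-1)]
      = (1/16)[(4) + (4) + (4) + (0) + (4) + (0) + (0)] = 16/16 = 1
  <chi_5*chi_7, chi_4> = (1/16)[1*(4)*conj(1) + 1*(4)*conj(1) + 2*(-2)*conj(-1) + 2*(0)*conj(1) + 2*(-2)*conj(-1) + 4*(0)*conj(-1) + 4*(0)*conj(1)]
      = (1/16)[(4) + (4) + (4) + (0) + (4) + (0) + (0)] = 16/16 = 1
  <chi_5*chi_7, chi_5> = (1/16)[1*(4)*conj(2) + 1*(4)*conj(-2) + 2*(-2)*conj(sqrt(2)) + 2*(0)*conj(0) + 2*(-2)*conj(-sqrt(2)) + 4*(0)*conj(0) + 4*(0)*conj(0)]
      = (1/16)[(8) + (-8) + (-4*sqrt(2)) + (0) + (4*sqrt(2)) + (0) + (0)] = 0/16 = 0
  <chi_5*chi_7, chi_6> = (1/16)[1*(4)*conj(2) + 1*(4)*conj(2) + 2*(-2)*conj(0) + 2*(0)*conj(-2) + 2*(-2)*conj(0) + 4*(0)*conj(0) + 4*(0)*conj(0)]
      = (1/16)[(8) + (8) + (0) + (0) + (0) + (0) + (0)] = 16/16 = 1
  <chi_5*chi_7, chi_7> = (1/16)[1*(4)*conj(2) + 1*(4)*conj(-2) + 2*(-2)*conj(-sqrt(2)) + 2*(0)*conj(0) + 2*(-2)*conj(sqrt(2)) + 4*(0)*conj(0) + 4*(0)*conj(0)]
      = (1/16)[(8) + (-8) + (4*sqrt(2)) + (0) + (-4*sqrt(2)) + (0) + (0)] = 0/16 = 0
Hence the multiplicities are chi_3: 1, chi_4: 1, chi_6: 1. Dimension check: dim(chi_5)*dim(chi_7) = 2*2 = 4 and sum (mult * dim) = 1*1 + 1*1 + 1*2 = 4.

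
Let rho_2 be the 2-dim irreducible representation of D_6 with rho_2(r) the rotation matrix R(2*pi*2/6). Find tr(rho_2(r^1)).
chi_{rho_2}(r^1) = 2*cos(2*pi*2*1/6) = -1

Explanation: rho_2(r^1) is rotation by angle 2*pi*2*1/6, whose trace is 2*cos(2*pi*2*1/6) = -1.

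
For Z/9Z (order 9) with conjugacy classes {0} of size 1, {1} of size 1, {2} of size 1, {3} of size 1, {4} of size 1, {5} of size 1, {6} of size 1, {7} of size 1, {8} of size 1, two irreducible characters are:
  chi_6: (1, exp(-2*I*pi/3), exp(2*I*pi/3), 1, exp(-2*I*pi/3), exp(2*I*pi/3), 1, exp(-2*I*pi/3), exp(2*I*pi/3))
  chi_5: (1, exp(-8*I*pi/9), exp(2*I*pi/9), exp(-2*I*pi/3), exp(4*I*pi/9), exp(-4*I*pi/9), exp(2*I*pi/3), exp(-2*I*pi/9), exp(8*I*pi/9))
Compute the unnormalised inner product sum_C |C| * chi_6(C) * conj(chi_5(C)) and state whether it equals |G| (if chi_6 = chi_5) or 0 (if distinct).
Sum = 0; so <chi_6, chi_5> = 0 (distinct irreducibles are orthogonal).

Derivation: Compute term by term over conjugacy classes (|C| * chi_6(C) * conj(chi_5(C))):
  1*(1)*conj(1) + 1*(exp(-2*I*pi/3))*conj(exp(-8*I*pi/9)) + 1*(exp(2*I*pi/3))*conj(exp(2*I*pi/9)) + 1*(1)*conj(exp(-2*I*pi/3)) + 1*(exp(-2*I*pi/3))*conj(exp(4*I*pi/9)) + 1*(exp(2*I*pi/3))*conj(exp(-4*I*pi/9)) + 1*(1)*conj(exp(2*I*pi/3)) + 1*(exp(-2*I*pi/3))*conj(exp(-2*I*pi/9)) + 1*(exp(2*I*pi/3))*conj(exp(8*I*pi/9))
  = (1) + (exp(2*I*pi/9)) + (exp(4*I*pi/9)) + (exp(2*I*pi/3)) + (exp(8*I*pi/9)) + (exp(-8*I*pi/9)) + (exp(-2*I*pi/3)) + (exp(-4*I*pi/9)) + (exp(-2*I*pi/9))
  = 0.
(Exp terms are combined using exp(i*s)*conj(exp(i*t)) = exp(i*(s-t)), and sums of them are collapsed using the identity that for every m > 1 the m distinct m-th roots of unity sum to 0, e.g. 1 + exp(2*I*pi/3) + exp(-2*I*pi/3) = 0.)
Dividing by |G| = 9 gives 0/9 = 0, matching the row-orthogonality relation <chi_6, chi_5> = [chi_6 = chi_5].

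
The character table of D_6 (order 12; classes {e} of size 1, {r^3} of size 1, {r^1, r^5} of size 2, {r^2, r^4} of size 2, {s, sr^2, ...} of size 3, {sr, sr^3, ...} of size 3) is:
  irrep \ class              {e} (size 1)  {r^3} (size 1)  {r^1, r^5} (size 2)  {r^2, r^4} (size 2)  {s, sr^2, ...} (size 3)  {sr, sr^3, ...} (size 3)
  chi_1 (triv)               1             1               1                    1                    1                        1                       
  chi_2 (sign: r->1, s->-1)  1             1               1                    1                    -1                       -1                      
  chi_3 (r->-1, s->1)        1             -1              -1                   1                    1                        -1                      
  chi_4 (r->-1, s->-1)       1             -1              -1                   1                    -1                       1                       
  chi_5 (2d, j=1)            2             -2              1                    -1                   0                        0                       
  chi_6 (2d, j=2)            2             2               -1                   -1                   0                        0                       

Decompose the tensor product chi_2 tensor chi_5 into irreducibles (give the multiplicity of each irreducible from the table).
chi_2 tensor chi_5 = chi_5 (all other irreducibles have multiplicity 0).

Argument: The character of a tensor product is the pointwise product (chi_2 * chi_5)(C) = chi_2(C) * chi_5(C):
  {e}: (1)*(2), {r^3}: (1)*(-2), {r^1, r^5}: (1)*(1), {r^2, r^4}: (1)*(-1), {s, sr^2, ...}: (-1)*(0), {sr, sr^3, ...}: (-1)*(0)
so (chi_2 * chi_5) takes values
  {e} -> 2, {r^3} -> -2, {r^1, r^5} -> 1, {r^2, r^4} -> -1, {s, sr^2, ...} -> 0, {sr, sr^3, ...} -> 0.
Now take the inner product of this character with each irreducible chi from the table, <chi_2*chi_5, chi> = (1/12) sum_C |C| (chi_2*chi_5)(C) conj(chi(C)):
  <chi_2*chi_5, chi_1> = (1/12)[1*(2)*conj(1) + 1*(-2)*conj(1) + 2*(1)*conj(1) + 2*(-1)*conj(1) + 3*(0)*conj(1) + 3*(0)*conj(1)]
      = (1/12)[(2) + (-2) + (2) + (-2) + (0) + (0)] = 0/12 = 0
  <chi_2*chi_5, chi_2> = (1/12)[1*(2)*conj(1) + 1*(-2)*conj(1) + 2*(1)*conj(1) + 2*(-1)*conj(1) + 3*(0)*conj(-1) + 3*(0)*conj(-1)]
      = (1/12)[(2) + (-2) + (2) + (-2) + (0) + (0)] = 0/12 = 0
  <chi_2*chi_5, chi_3> = (1/12)[1*(2)*conj(1) + 1*(-2)*conj(-1) + 2*(1)*conj(-1) + 2*(-1)*conj(1) + 3*(0)*conj(1) + 3*(0)*conj(-1)]
      = (1/12)[(2) + (2) + (-2) + (-2) + (0) + (0)] = 0/12 = 0
  <chi_2*chi_5, chi_4> = (1/12)[1*(2)*conj(1) + 1*(-2)*conj(-1) + 2*(1)*conj(-1) + 2*(-1)*conj(1) + 3*(0)*conj(-1) + 3*(0)*conj(1)]
      = (1/12)[(2) + (2) + (-2) + (-2) + (0) + (0)] = 0/12 = 0
  <chi_2*chi_5, chi_5> = (1/12)[1*(2)*conj(2) + 1*(-2)*conj(-2) + 2*(1)*conj(1) + 2*(-1)*conj(-1) + 3*(0)*conj(0) + 3*(0)*conj(0)]
      = (1/12)[(4) + (4) + (2) + (2) + (0) + (0)] = 12/12 = 1
  <chi_2*chi_5, chi_6> = (1/12)[1*(2)*conj(2) + 1*(-2)*conj(2) + 2*(1)*conj(-1) + 2*(-1)*conj(-1) + 3*(0)*conj(0) + 3*(0)*conj(0)]
      = (1/12)[(4) + (-4) + (-2) + (2) + (0) + (0)] = 0/12 = 0
Hence the multiplicities are chi_5: 1. Dimension check: dim(chi_2)*dim(chi_5) = 1*2 = 2 and sum (mult * dim) = 1*2 = 2.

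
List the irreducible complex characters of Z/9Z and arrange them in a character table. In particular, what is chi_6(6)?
Character table of Z/9Z (irreps indexed chi_0,...,chi_8 with chi_k(m) = zeta_9^(k*m), zeta_9 = exp(2*pi*i/9)):
  irrep \ class  {0} (size 1)  {1} (size 1)    {2} (size 1)    {3} (size 1)    {4} (size 1)    {5} (size 1)    {6} (size 1)    {7} (size 1)    {8} (size 1)  
  chi_0          1             1               1               1               1               1               1               1               1             
  chi_1          1             exp(2*I*pi/9)   exp(4*I*pi/9)   exp(2*I*pi/3)   exp(8*I*pi/9)   exp(-8*I*pi/9)  exp(-2*I*pi/3)  exp(-4*I*pi/9)  exp(-2*I*pi/9)
  chi_2          1             exp(4*I*pi/9)   exp(8*I*pi/9)   exp(-2*I*pi/3)  exp(-2*I*pi/9)  exp(2*I*pi/9)   exp(2*I*pi/3)   exp(-8*I*pi/9)  exp(-4*I*pi/9)
  chi_3          1             exp(2*I*pi/3)   exp(-2*I*pi/3)  1               exp(2*I*pi/3)   exp(-2*I*pi/3)  1               exp(2*I*pi/3)   exp(-2*I*pi/3)
  chi_4          1             exp(8*I*pi/9)   exp(-2*I*pi/9)  exp(2*I*pi/3)   exp(-4*I*pi/9)  exp(4*I*pi/9)   exp(-2*I*pi/3)  exp(2*I*pi/9)   exp(-8*I*pi/9)
  chi_5          1             exp(-8*I*pi/9)  exp(2*I*pi/9)   exp(-2*I*pi/3)  exp(4*I*pi/9)   exp(-4*I*pi/9)  exp(2*I*pi/3)   exp(-2*I*pi/9)  exp(8*I*pi/9) 
  chi_6          1             exp(-2*I*pi/3)  exp(2*I*pi/3)   1               exp(-2*I*pi/3)  exp(2*I*pi/3)   1               exp(-2*I*pi/3)  exp(2*I*pi/3) 
  chi_7          1             exp(-4*I*pi/9)  exp(-8*I*pi/9)  exp(2*I*pi/3)   exp(2*I*pi/9)   exp(-2*I*pi/9)  exp(-2*I*pi/3)  exp(8*I*pi/9)   exp(4*I*pi/9) 
  chi_8          1             exp(-2*I*pi/9)  exp(-4*I*pi/9)  exp(-2*I*pi/3)  exp(-8*I*pi/9)  exp(8*I*pi/9)   exp(2*I*pi/3)   exp(4*I*pi/9)   exp(2*I*pi/9) 

Spot check: chi_6(6) = zeta_9^(6*6) = zeta_9^36 = 1.

Argument: Z/9Z is abelian, so all 9 irreducible complex representations are 1-dimensional. They are given by chi_k(m) = zeta_9^(k*m) for k = 0,...,8. Row orthogonality: sum_m chi_k(m) conj(chi_l(m)) = 9 * [k = l].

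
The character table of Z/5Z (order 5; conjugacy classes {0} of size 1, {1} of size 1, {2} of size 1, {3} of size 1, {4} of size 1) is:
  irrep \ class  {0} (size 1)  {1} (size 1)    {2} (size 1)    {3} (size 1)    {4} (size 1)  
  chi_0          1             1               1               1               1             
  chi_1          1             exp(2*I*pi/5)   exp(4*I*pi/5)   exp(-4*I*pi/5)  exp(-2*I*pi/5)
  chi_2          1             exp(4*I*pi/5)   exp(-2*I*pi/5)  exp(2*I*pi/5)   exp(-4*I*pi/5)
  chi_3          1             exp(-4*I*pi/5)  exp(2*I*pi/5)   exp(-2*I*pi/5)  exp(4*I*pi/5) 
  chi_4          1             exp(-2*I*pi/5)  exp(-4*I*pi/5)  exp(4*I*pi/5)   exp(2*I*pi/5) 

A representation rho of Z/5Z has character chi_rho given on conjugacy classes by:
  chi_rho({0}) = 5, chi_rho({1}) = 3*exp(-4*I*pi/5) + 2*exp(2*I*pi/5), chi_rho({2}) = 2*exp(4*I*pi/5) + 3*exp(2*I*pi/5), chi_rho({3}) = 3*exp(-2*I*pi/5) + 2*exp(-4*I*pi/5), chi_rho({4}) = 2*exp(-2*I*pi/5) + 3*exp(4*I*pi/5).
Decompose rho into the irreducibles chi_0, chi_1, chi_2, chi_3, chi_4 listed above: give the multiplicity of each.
Multiplicities: chi_0: 0, chi_1: 2, chi_2: 0, chi_3: 3, chi_4: 0.

Reasoning: Use <chi_rho, chi> = (1/|G|) sum_C |C| * chi_rho(C) * conj(chi(C)) with |G| = 5 for each irreducible chi in the table:
  <chi_rho, chi_0> = (1/5)[1*(5)*conj(1) + 1*(3*exp(-4*I*pi/5) + 2*exp(2*I*pi/5))*conj(1) + 1*(2*exp(4*I*pi/5) + 3*exp(2*I*pi/5))*conj(1) + 1*(3*exp(-2*I*pi/5) + 2*exp(-4*I*pi/5))*conj(1) + 1*(2*exp(-2*I*pi/5) + 3*exp(4*I*pi/5))*conj(1)]
      = (1/5)[(5) + (3*exp(-4*I*pi/5) + 2*exp(2*I*pi/5)) + (2*exp(4*I*pi/5) + 3*exp(2*I*pi/5)) + (3*exp(-2*I*pi/5) + 2*exp(-4*I*pi/5)) + (2*exp(-2*I*pi/5) + 3*exp(4*I*pi/5))] = 0/5 = 0
  <chi_rho, chi_1> = (1/5)[1*(5)*conj(1) + 1*(3*exp(-4*I*pi/5) + 2*exp(2*I*pi/5))*conj(exp(2*I*pi/5)) + 1*(2*exp(4*I*pi/5) + 3*exp(2*I*pi/5))*conj(exp(4*I*pi/5)) + 1*(3*exp(-2*I*pi/5) + 2*exp(-4*I*pi/5))*conj(exp(-4*I*pi/5)) + 1*(2*exp(-2*I*pi/5) + 3*exp(4*I*pi/5))*conj(exp(-2*I*pi/5))]
      = (1/5)[(5) + (2 + 3*exp(4*I*pi/5)) + (2 + 3*exp(-2*I*pi/5)) + (2 + 3*exp(2*I*pi/5)) + (2 + 3*exp(-4*I*pi/5))] = 10/5 = 2
  <chi_rho, chi_2> = (1/5)[1*(5)*conj(1) + 1*(3*exp(-4*I*pi/5) + 2*exp(2*I*pi/5))*conj(exp(4*I*pi/5)) + 1*(2*exp(4*I*pi/5) + 3*exp(2*I*pi/5))*conj(exp(-2*I*pi/5)) + 1*(3*exp(-2*I*pi/5) + 2*exp(-4*I*pi/5))*conj(exp(2*I*pi/5)) + 1*(2*exp(-2*I*pi/5) + 3*exp(4*I*pi/5))*conj(exp(-4*I*pi/5))]
      = (1/5)[(5) + (2*exp(-2*I*pi/5) + 3*exp(2*I*pi/5)) + (2*exp(-4*I*pi/5) + 3*exp(4*I*pi/5)) + (3*exp(-4*I*pi/5) + 2*exp(4*I*pi/5)) + (3*exp(-2*I*pi/5) + 2*exp(2*I*pi/5))] = 0/5 = 0
  <chi_rho, chi_3> = (1/5)[1*(5)*conj(1) + 1*(3*exp(-4*I*pi/5) + 2*exp(2*I*pi/5))*conj(exp(-4*I*pi/5)) + 1*(2*exp(4*I*pi/5) + 3*exp(2*I*pi/5))*conj(exp(2*I*pi/5)) + 1*(3*exp(-2*I*pi/5) + 2*exp(-4*I*pi/5))*conj(exp(-2*I*pi/5)) + 1*(2*exp(-2*I*pi/5) + 3*exp(4*I*pi/5))*conj(exp(4*I*pi/5))]
      = (1/5)[(5) + (3 + 2*exp(-4*I*pi/5)) + (3 + 2*exp(2*I*pi/5)) + (3 + 2*exp(-2*I*pi/5)) + (3 + 2*exp(4*I*pi/5))] = 15/5 = 3
  <chi_rho, chi_4> = (1/5)[1*(5)*conj(1) + 1*(3*exp(-4*I*pi/5) + 2*exp(2*I*pi/5))*conj(exp(-2*I*pi/5)) + 1*(2*exp(4*I*pi/5) + 3*exp(2*I*pi/5))*conj(exp(-4*I*pi/5)) + 1*(3*exp(-2*I*pi/5) + 2*exp(-4*I*pi/5))*conj(exp(4*I*pi/5)) + 1*(2*exp(-2*I*pi/5) + 3*exp(4*I*pi/5))*conj(exp(2*I*pi/5))]
      = (1/5)[(5) + (3*exp(-2*I*pi/5) + 2*exp(4*I*pi/5)) + (2*exp(-2*I*pi/5) + 3*exp(-4*I*pi/5)) + (3*exp(4*I*pi/5) + 2*exp(2*I*pi/5)) + (2*exp(-4*I*pi/5) + 3*exp(2*I*pi/5))] = 0/5 = 0
(Exp terms are combined using exp(i*s)*conj(exp(i*t)) = exp(i*(s-t)), and sums of them are collapsed using the identity that for every m > 1 the m distinct m-th roots of unity sum to 0, e.g. 1 + exp(2*I*pi/3) + exp(-2*I*pi/3) = 0.)
Dimension check: dim(rho) = sum (mult * dim) = 0*1 + 2*1 + 0*1 + 3*1 + 0*1 = 5 = chi_rho(e) = 5.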